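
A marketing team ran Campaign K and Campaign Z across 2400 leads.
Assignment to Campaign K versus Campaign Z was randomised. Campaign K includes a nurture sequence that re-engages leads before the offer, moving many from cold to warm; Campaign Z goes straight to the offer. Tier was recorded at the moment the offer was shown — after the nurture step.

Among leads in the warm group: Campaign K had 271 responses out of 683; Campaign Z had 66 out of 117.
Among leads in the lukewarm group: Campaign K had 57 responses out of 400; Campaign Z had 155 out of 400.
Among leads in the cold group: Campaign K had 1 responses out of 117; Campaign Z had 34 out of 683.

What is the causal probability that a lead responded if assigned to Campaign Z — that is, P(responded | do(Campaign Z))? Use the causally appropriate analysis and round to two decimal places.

Engagement tier here is a post-treatment variable shaped by the campaign; conditioning on it would introduce bias rather than remove it. The overall comparison is the causal one.
So P(outcome | do(Campaign Z)) is just the pooled rate for Campaign Z: 255/1200 = 0.212.

0.21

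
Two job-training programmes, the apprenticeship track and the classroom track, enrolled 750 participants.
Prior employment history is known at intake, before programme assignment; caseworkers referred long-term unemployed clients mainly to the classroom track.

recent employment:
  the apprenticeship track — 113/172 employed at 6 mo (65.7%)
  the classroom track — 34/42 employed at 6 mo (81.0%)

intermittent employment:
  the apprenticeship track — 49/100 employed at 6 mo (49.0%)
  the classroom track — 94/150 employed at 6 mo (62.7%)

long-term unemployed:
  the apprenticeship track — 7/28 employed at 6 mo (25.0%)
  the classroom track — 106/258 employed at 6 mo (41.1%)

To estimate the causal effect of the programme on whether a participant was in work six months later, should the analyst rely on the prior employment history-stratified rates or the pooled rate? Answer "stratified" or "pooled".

The stratified and pooled comparisons disagree (the classroom track wins within each prior employment history; the apprenticeship track wins overall), so the answer turns on the causal role of prior employment history.
The imbalance in prior employment history arose from how participants were allocated, not from anything the programme did; and prior employment history independently affects the outcome. The pooled gap is confounded — condition on prior employment history.
Within each level — recent employment: 65.7% vs 81.0%; intermittent employment: 49.0% vs 62.7%; long-term unemployed: 25.0% vs 41.1% — the classroom track is higher every time.

stratified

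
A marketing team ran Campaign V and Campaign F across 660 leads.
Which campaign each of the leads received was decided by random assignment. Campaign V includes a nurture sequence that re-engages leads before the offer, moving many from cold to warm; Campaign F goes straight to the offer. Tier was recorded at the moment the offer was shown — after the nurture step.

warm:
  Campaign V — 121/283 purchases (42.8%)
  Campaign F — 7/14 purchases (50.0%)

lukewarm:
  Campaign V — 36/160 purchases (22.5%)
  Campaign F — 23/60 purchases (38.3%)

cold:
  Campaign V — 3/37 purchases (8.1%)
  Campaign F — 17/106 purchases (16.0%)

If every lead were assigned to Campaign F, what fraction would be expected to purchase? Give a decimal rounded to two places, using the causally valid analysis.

0.26

Within every engagement tier level Campaign F has the higher rate, yet pooled Campaign V does — Simpson's reversal.
Because the campaign influences engagement tier, engagement tier is a post-treatment mediator, not a confounder. Stratifying on it would bias the estimate; the causal effect is the crude pooled difference.
So P(outcome | do(Campaign F)) is just the pooled rate for Campaign F: 47/180 = 0.261.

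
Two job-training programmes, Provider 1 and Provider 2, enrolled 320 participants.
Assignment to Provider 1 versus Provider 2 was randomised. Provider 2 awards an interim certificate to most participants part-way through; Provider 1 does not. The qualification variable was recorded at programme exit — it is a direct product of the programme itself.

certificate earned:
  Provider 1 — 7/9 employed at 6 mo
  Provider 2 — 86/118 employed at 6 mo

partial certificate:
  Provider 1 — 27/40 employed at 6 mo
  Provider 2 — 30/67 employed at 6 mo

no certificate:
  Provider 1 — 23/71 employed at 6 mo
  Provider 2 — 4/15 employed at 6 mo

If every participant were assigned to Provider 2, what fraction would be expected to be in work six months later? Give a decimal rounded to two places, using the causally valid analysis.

Provider 1 is higher inside every qualification attained during the programme stratum but Provider 2 is higher in aggregate. Whether to stratify depends on how qualification attained during the programme relates to the programme.
Qualification attained during the programme here is a post-treatment variable shaped by the programme; conditioning on it would introduce bias rather than remove it. The overall comparison is the causal one.
So P(outcome | do(Provider 2)) is just the pooled rate for Provider 2: 120/200 = 0.600.

0.60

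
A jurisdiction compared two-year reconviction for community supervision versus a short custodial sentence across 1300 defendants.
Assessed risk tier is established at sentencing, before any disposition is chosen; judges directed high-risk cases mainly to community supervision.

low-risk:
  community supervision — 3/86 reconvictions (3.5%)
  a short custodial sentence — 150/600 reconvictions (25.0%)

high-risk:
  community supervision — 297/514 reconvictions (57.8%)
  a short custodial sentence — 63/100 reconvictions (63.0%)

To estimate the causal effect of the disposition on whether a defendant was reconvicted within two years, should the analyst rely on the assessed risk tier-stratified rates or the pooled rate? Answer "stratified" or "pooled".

stratified

The stratified and pooled comparisons disagree (community supervision wins within each assessed risk tier; a short custodial sentence wins overall), so the answer turns on the causal role of assessed risk tier.
Here assessed risk tier is a common cause — it drives both which disposition a case falls under and the outcome. The crude comparison mixes populations; the stratum-specific rates are the causally relevant ones.
Within each level — low-risk: 3.5% vs 25.0%; high-risk: 57.8% vs 63.0% — community supervision is lower every time.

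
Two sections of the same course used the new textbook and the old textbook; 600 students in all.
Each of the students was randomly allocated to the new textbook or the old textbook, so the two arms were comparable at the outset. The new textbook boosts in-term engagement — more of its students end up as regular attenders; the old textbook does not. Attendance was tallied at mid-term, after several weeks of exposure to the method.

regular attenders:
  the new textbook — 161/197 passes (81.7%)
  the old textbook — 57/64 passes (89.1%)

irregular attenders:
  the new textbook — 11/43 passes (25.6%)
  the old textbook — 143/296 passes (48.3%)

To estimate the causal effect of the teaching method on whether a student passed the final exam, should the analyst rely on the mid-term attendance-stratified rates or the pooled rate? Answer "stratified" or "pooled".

pooled

Stratifying would compare teaching methods among students the teaching methods themselves sorted into mid-term attendance groups — a form of selection on an intermediate. The unconditioned pooled rates give the total causal effect.
Pooled: the new textbook 71.7% vs the old textbook 55.6%; the new textbook is higher overall.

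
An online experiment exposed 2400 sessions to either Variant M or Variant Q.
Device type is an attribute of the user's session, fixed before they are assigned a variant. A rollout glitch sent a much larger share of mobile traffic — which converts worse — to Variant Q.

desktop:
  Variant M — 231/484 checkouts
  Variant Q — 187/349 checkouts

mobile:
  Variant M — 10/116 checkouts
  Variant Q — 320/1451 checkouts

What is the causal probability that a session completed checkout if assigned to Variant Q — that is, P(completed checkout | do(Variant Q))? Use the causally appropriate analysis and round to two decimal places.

0.33

Within every device type level Variant Q has the higher rate, yet pooled Variant M does — Simpson's reversal.
Since device type is a pre-existing factor (not a product of the variant) and it affects the outcome on its own, it is a confounder. The stratified rates, not the pooled rate, identify the causal effect.
Standardising Variant Q to the population device type mix: 0.347·187/349 + 0.653·320/1451 = 0.330.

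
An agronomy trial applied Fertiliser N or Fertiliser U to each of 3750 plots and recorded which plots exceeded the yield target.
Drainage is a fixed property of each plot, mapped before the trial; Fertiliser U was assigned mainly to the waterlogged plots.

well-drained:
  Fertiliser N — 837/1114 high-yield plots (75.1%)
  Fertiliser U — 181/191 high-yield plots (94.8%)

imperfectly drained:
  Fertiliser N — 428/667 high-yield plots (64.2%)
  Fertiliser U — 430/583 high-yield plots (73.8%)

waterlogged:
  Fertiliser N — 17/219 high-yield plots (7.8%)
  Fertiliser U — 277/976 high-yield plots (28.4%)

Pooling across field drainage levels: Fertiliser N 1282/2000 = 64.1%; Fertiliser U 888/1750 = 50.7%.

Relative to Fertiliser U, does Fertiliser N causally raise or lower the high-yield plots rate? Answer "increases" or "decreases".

decreases

Field drainage satisfies the back-door criterion: it is not a descendant of the fertiliser, and it blocks the spurious path from fertiliser to outcome. Adjusting for it (i.e., using the within-field drainage rates) gives the causal effect.
Within each level — well-drained: 75.1% vs 94.8%; imperfectly drained: 64.2% vs 73.8%; waterlogged: 7.8% vs 28.4% — Fertiliser U is higher every time.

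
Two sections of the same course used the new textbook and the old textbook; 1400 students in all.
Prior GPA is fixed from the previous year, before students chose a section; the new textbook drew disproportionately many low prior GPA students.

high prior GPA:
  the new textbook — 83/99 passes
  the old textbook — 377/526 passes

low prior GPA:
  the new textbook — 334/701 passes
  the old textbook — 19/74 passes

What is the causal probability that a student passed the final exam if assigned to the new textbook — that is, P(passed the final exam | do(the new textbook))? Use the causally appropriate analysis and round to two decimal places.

0.64

Here prior GPA band is a common cause — it drives both which teaching method a case falls under and the outcome. The crude comparison mixes populations; the stratum-specific rates are the causally relevant ones.
Standardising the new textbook to the population prior GPA band mix: 0.446·83/99 + 0.554·334/701 = 0.638.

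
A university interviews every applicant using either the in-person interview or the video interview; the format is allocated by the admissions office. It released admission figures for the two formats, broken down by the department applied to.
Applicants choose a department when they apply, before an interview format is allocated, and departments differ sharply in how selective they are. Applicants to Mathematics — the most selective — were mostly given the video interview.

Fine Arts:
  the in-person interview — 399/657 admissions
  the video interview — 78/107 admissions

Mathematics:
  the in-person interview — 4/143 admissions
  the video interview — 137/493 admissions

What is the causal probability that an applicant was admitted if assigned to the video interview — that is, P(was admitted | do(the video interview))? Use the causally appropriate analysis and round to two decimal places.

Department is set before the interview format has any effect — it is not caused by the interview format — and it independently drives the outcome. That makes it a confounder, so the causal comparison is within department levels.
Standardising the video interview to the population department mix: 0.546·78/107 + 0.454·137/493 = 0.524.

0.52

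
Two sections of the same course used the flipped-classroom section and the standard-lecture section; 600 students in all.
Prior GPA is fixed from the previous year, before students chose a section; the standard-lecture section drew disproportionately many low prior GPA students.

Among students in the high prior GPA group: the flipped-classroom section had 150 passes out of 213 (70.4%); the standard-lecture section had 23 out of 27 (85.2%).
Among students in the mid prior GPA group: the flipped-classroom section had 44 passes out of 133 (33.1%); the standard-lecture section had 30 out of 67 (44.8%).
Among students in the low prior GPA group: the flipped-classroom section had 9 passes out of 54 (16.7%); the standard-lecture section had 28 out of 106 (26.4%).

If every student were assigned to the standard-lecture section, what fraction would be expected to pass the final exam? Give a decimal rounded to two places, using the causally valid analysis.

0.56

the standard-lecture section is higher inside every prior GPA band stratum but the flipped-classroom section is higher in aggregate. Whether to stratify depends on how prior GPA band relates to the teaching method.
Prior GPA band is set before the teaching method has any effect — it is not caused by the teaching method — and it independently drives the outcome. That makes it a confounder, so the causal comparison is within prior GPA band levels.
Standardising the standard-lecture section to the population prior GPA band mix: 0.400·23/27 + 0.333·30/67 + 0.267·28/106 = 0.560.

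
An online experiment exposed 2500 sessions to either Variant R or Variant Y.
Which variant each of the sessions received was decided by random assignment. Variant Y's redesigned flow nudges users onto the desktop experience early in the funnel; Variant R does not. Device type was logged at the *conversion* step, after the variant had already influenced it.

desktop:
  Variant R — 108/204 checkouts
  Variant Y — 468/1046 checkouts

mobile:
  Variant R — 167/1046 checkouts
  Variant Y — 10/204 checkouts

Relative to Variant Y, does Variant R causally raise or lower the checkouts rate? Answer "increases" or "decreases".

Device type here is a post-treatment variable shaped by the variant; conditioning on it would introduce bias rather than remove it. The overall comparison is the causal one.
Pooled: Variant R 22.0% vs Variant Y 38.2%; Variant Y is higher overall.

decreases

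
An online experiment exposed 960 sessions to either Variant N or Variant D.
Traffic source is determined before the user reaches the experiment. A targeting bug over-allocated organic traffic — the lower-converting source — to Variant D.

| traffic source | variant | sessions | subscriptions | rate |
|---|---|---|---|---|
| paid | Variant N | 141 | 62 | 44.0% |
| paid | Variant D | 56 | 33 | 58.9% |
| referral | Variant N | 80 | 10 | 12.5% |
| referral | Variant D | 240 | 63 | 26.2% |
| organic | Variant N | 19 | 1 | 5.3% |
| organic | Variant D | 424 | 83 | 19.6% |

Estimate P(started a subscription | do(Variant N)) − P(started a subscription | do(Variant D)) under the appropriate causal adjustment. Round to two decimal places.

-0.14

The stratified and pooled comparisons disagree (Variant D wins within each traffic source; Variant N wins overall), so the answer turns on the causal role of traffic source.
Since traffic source is a pre-existing factor (not a product of the variant) and it affects the outcome on its own, it is a confounder. The stratified rates, not the pooled rate, identify the causal effect.
Adjusting over the population distribution of traffic source: 0.205·(0.440−0.589) + 0.333·(0.125−0.263) + 0.461·(0.053−0.196) = -0.143.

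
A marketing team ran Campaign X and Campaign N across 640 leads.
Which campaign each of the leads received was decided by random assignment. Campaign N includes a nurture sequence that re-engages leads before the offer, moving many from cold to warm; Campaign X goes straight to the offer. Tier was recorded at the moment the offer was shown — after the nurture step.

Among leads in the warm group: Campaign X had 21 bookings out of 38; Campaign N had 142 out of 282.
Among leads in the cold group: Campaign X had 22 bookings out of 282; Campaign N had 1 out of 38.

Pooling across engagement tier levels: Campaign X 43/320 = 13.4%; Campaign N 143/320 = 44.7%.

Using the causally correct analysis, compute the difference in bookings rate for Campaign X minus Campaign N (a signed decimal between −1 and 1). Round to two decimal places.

Engagement tier is recorded after the campaign and is itself shifted by it — it sits on the causal path from campaign to outcome. Conditioning on a mediator would strip out part of the effect we want; the pooled comparison gives the total causal effect.
The causal difference is the pooled difference: 0.134 − 0.447 = -0.312.

-0.31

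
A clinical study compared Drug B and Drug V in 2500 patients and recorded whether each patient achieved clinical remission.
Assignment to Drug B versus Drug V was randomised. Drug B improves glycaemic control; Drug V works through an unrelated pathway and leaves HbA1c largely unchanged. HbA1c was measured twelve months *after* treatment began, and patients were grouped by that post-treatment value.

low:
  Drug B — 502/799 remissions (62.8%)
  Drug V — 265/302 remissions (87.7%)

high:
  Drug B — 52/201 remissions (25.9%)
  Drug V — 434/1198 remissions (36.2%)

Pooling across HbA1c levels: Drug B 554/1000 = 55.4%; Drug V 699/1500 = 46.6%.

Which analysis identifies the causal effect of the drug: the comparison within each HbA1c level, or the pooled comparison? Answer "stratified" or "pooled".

pooled

HbA1c here is a post-treatment variable shaped by the drug; conditioning on it would introduce bias rather than remove it. The overall comparison is the causal one.
Pooled: Drug B 55.4% vs Drug V 46.6%; Drug B is higher overall.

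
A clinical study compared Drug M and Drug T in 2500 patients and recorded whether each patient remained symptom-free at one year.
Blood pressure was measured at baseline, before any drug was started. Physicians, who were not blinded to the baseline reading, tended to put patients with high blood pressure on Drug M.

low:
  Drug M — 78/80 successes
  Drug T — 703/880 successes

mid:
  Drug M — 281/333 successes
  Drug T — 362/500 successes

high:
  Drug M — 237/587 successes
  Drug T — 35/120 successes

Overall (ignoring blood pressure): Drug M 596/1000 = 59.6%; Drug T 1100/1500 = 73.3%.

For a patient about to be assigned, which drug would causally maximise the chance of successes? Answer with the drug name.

Nothing the drug does changes blood pressure; the imbalance is an allocation artefact. With blood pressure also predicting the outcome, the pooled figure is confounded, and the within-stratum comparison is the causal one.
Within each level — low: 97.5% vs 79.9%; mid: 84.4% vs 72.4%; high: 40.4% vs 29.2% — Drug M is higher every time.

Drug M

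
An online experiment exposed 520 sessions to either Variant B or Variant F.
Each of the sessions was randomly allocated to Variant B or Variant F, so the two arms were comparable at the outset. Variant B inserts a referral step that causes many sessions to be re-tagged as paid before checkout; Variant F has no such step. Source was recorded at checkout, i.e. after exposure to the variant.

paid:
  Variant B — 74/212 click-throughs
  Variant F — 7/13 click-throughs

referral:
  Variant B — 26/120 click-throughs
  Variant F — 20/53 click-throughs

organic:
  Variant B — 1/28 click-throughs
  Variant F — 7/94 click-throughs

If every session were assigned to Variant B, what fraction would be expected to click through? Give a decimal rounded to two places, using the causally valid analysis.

0.28

Traffic source is downstream of the variant. One should not condition on a consequence of treatment, so the overall rates are the right comparison.
So P(outcome | do(Variant B)) is just the pooled rate for Variant B: 101/360 = 0.281.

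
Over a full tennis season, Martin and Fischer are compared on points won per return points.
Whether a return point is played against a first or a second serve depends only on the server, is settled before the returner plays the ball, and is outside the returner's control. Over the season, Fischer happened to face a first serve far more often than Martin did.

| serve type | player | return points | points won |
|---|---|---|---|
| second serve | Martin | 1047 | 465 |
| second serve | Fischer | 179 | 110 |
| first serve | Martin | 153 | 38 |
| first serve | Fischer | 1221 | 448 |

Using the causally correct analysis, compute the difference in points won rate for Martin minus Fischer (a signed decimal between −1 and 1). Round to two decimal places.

The serve type-specific comparison favours Fischer throughout, but the pooled figures favour Martin. The question is whether to condition on serve type.
Serve type differs across players for reasons unrelated to any effect of the player itself, and it separately predicts the outcome — a classic confounder. We must compare within serve type levels.
Adjusting over the population distribution of serve type: 0.472·(0.444−0.615) + 0.528·(0.248−0.367) = -0.143.

-0.14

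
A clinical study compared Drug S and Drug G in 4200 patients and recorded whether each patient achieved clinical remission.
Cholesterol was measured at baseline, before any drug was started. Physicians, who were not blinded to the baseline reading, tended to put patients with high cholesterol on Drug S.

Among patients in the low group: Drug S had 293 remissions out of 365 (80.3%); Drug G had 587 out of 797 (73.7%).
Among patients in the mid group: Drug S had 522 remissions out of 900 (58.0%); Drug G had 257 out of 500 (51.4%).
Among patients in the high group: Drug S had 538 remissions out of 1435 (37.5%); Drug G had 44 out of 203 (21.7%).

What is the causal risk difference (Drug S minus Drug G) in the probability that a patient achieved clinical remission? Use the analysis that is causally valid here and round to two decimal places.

+0.10

Cholesterol differs across drugs for reasons unrelated to any effect of the drug itself, and it separately predicts the outcome — a classic confounder. We must compare within cholesterol levels.
Adjusting over the population distribution of cholesterol: 0.277·(0.803−0.737) + 0.333·(0.580−0.514) + 0.390·(0.375−0.217) = +0.102.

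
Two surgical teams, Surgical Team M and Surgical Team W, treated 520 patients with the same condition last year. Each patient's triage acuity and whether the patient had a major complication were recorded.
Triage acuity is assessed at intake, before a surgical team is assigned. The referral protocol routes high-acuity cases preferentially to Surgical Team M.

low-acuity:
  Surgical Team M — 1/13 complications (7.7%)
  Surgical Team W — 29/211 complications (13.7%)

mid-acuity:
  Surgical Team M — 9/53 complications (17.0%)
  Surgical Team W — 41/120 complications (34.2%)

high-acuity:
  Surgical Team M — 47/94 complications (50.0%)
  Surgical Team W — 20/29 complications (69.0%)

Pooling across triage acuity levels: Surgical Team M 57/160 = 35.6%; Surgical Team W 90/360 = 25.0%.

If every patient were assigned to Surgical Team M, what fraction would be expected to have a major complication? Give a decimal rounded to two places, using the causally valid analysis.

Since triage acuity is a pre-existing factor (not a product of the surgical team) and it affects the outcome on its own, it is a confounder. The stratified rates, not the pooled rate, identify the causal effect.
Standardising Surgical Team M to the population triage acuity mix: 0.431·1/13 + 0.333·9/53 + 0.237·47/94 = 0.208.

0.21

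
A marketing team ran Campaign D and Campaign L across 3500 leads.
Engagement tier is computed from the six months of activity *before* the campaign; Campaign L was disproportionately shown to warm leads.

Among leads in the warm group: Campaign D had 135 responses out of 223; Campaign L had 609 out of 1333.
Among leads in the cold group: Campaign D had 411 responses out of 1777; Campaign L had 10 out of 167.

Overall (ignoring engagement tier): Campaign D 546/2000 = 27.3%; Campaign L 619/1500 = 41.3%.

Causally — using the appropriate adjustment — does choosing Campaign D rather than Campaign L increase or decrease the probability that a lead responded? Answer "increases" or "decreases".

Here engagement tier is a common cause — it drives both which campaign a case falls under and the outcome. The crude comparison mixes populations; the stratum-specific rates are the causally relevant ones.
Within each level — warm: 60.5% vs 45.7%; cold: 23.1% vs 6.0% — Campaign D is higher every time.

increases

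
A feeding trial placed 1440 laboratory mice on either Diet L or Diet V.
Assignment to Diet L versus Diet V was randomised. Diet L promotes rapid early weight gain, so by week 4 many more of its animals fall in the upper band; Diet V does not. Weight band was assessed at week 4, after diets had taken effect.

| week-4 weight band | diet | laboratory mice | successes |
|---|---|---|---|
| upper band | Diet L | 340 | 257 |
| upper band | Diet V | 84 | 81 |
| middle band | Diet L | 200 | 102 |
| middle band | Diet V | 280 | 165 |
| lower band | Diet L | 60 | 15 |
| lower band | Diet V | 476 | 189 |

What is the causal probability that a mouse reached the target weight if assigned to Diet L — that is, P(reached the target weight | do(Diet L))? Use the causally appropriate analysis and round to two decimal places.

The distribution of week-4 weight band is itself part of what the diet does — it is an intermediate outcome. Holding it fixed would remove that part of the effect; the total effect is the pooled difference.
So P(outcome | do(Diet L)) is just the pooled rate for Diet L: 374/600 = 0.623.

0.62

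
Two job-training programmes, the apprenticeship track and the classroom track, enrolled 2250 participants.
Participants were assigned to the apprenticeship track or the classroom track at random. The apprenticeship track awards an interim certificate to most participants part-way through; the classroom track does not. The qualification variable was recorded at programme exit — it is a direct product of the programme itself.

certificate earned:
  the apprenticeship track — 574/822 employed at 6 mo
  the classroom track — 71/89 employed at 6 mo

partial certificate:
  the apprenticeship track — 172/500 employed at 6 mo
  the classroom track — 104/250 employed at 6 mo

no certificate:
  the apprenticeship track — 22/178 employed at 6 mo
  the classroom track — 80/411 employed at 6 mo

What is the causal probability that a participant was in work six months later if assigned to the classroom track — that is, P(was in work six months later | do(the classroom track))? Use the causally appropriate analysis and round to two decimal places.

Stratifying would compare programmes among participants the programmes themselves sorted into qualification attained during the programme groups — a form of selection on an intermediate. The unconditioned pooled rates give the total causal effect.
So P(outcome | do(the classroom track)) is just the pooled rate for the classroom track: 255/750 = 0.340.

0.34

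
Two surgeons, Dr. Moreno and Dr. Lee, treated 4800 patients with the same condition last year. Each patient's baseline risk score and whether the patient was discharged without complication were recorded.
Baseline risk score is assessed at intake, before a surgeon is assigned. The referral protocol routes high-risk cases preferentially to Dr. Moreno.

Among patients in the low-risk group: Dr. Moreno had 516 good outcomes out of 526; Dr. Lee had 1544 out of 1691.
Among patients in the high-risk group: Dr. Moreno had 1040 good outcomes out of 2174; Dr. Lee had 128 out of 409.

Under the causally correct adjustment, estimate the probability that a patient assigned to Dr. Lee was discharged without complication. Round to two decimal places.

Here baseline risk score is a common cause — it drives both which surgeon a case falls under and the outcome. The crude comparison mixes populations; the stratum-specific rates are the causally relevant ones.
Standardising Dr. Lee to the population baseline risk score mix: 0.462·1544/1691 + 0.538·128/409 = 0.590.

0.59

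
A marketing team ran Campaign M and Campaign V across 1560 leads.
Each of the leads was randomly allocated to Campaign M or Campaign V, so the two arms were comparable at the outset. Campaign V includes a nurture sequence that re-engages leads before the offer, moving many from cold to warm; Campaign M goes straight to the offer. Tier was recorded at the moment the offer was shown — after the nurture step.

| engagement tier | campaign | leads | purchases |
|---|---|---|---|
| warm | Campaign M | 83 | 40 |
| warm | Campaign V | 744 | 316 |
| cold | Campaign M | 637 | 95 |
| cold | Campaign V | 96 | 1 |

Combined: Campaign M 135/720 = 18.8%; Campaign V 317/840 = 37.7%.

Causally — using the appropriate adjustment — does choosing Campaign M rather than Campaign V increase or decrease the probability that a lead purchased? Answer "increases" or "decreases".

Within every engagement tier level Campaign M has the higher rate, yet pooled Campaign V does — Simpson's reversal.
Engagement tier is downstream of the campaign. One should not condition on a consequence of treatment, so the overall rates are the right comparison.
Pooled: Campaign M 18.8% vs Campaign V 37.7%; Campaign V is higher overall.

decreases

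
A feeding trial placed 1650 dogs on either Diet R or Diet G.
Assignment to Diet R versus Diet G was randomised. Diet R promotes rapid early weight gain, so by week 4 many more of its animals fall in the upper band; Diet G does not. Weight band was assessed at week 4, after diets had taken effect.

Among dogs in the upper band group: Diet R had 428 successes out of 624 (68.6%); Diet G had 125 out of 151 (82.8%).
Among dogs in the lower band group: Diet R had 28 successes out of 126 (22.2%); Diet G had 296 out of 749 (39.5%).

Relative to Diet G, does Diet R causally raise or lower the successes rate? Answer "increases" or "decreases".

increases

Week-4 weight band is downstream of the diet. One should not condition on a consequence of treatment, so the overall rates are the right comparison.
Pooled: Diet R 60.8% vs Diet G 46.8%; Diet R is higher overall.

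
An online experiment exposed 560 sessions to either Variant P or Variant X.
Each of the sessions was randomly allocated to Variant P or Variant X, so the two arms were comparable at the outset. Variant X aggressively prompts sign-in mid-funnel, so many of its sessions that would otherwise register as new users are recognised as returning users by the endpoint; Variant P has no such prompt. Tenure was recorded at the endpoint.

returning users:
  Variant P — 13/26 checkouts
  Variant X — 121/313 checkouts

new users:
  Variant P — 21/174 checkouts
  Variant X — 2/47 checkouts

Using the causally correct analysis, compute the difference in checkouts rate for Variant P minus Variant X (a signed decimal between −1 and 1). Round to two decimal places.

-0.17

Within every user tenure level Variant P has the higher rate, yet pooled Variant X does — Simpson's reversal.
User tenure lies on the pathway variant → user tenure → outcome, so adjusting for it blocks the indirect effect. For the total causal effect of variant, use the unadjusted pooled rates.
The causal difference is the pooled difference: 0.170 − 0.342 = -0.172.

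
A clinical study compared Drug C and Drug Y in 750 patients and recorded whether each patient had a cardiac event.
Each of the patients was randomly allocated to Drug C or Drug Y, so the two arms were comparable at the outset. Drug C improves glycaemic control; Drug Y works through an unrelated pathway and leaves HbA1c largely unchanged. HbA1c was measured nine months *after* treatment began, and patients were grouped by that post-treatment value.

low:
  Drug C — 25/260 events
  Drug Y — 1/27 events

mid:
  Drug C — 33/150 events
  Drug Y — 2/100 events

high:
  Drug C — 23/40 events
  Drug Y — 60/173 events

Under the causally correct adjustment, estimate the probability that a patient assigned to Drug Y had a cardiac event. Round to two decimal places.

0.21

Because the drug influences HbA1c, HbA1c is a post-treatment mediator, not a confounder. Stratifying on it would bias the estimate; the causal effect is the crude pooled difference.
So P(outcome | do(Drug Y)) is just the pooled rate for Drug Y: 63/300 = 0.210.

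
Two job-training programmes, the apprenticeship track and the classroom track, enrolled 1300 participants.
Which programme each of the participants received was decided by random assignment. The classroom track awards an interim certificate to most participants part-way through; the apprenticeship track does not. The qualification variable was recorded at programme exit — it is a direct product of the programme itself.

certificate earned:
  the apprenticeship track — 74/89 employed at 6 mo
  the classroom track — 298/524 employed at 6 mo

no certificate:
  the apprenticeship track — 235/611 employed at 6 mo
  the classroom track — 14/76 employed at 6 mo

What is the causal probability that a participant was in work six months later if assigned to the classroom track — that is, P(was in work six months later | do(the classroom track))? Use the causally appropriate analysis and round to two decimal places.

Qualification attained during the programme here is a post-treatment variable shaped by the programme; conditioning on it would introduce bias rather than remove it. The overall comparison is the causal one.
So P(outcome | do(the classroom track)) is just the pooled rate for the classroom track: 312/600 = 0.520.

0.52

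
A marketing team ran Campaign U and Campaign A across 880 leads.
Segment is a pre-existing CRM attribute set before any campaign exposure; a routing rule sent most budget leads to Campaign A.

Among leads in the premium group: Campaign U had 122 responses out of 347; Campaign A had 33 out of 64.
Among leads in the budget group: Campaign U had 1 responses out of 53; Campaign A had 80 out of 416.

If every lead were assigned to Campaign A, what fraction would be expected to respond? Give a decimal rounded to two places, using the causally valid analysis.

0.34

The customer segment-specific comparison favours Campaign A throughout, but the pooled figures favour Campaign U. The question is whether to condition on customer segment.
Nothing the campaign does changes customer segment; the imbalance is an allocation artefact. With customer segment also predicting the outcome, the pooled figure is confounded, and the within-stratum comparison is the causal one.
Standardising Campaign A to the population customer segment mix: 0.467·33/64 + 0.533·80/416 = 0.343.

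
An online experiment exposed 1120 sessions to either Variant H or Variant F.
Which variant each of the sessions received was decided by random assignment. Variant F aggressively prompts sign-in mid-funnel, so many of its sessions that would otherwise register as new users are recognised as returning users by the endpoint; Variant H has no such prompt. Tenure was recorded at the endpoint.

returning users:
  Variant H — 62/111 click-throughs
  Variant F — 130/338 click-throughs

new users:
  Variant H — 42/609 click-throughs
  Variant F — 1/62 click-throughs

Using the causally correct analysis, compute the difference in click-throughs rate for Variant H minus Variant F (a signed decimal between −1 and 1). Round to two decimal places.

The user tenure-specific comparison favours Variant H throughout, but the pooled figures favour Variant F. The question is whether to condition on user tenure.
User tenure lies on the pathway variant → user tenure → outcome, so adjusting for it blocks the indirect effect. For the total causal effect of variant, use the unadjusted pooled rates.
The causal difference is the pooled difference: 0.144 − 0.328 = -0.183.

-0.18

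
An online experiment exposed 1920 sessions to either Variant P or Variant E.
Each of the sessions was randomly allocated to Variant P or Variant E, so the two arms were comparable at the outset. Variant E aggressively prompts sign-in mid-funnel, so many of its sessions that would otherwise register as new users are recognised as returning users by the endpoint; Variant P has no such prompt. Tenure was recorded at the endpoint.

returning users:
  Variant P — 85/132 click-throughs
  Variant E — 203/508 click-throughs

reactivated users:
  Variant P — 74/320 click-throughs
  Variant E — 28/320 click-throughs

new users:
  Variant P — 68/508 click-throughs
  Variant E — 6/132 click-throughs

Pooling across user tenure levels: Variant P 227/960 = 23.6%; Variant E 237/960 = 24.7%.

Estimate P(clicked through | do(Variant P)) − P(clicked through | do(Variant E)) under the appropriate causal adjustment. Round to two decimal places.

Because the variant influences user tenure, user tenure is a post-treatment mediator, not a confounder. Stratifying on it would bias the estimate; the causal effect is the crude pooled difference.
The causal difference is the pooled difference: 0.236 − 0.247 = -0.010.

-0.01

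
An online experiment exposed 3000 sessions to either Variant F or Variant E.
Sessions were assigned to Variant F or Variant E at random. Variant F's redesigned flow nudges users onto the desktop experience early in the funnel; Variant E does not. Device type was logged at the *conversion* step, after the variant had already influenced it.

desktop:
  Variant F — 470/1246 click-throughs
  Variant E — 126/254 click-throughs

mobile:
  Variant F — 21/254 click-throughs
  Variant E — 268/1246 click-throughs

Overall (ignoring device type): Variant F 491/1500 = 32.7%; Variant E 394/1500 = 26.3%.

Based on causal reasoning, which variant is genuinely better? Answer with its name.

Device type is downstream of the variant. One should not condition on a consequence of treatment, so the overall rates are the right comparison.
Pooled: Variant F 32.7% vs Variant E 26.3%; Variant F is higher overall.

Variant F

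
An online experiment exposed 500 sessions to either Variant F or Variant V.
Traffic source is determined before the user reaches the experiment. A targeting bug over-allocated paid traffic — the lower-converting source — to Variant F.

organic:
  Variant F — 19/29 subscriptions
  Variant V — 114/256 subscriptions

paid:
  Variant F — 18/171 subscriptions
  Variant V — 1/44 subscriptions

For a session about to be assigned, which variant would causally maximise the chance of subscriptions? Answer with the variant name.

Variant F

Traffic source satisfies the back-door criterion: it is not a descendant of the variant, and it blocks the spurious path from variant to outcome. Adjusting for it (i.e., using the within-traffic source rates) gives the causal effect.
Within each level — organic: 65.5% vs 44.5%; paid: 10.5% vs 2.3% — Variant F is higher every time.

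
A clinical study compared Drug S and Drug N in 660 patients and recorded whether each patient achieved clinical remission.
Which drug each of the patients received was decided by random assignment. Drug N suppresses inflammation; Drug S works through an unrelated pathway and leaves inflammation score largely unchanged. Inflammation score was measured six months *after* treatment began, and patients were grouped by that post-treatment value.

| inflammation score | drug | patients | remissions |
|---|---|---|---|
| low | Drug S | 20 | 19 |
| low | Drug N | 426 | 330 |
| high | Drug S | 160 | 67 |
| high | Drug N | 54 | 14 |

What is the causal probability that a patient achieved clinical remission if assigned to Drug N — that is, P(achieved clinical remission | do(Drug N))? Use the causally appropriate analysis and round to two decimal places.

0.72

Inflammation score here is a post-treatment variable shaped by the drug; conditioning on it would introduce bias rather than remove it. The overall comparison is the causal one.
So P(outcome | do(Drug N)) is just the pooled rate for Drug N: 344/480 = 0.717.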